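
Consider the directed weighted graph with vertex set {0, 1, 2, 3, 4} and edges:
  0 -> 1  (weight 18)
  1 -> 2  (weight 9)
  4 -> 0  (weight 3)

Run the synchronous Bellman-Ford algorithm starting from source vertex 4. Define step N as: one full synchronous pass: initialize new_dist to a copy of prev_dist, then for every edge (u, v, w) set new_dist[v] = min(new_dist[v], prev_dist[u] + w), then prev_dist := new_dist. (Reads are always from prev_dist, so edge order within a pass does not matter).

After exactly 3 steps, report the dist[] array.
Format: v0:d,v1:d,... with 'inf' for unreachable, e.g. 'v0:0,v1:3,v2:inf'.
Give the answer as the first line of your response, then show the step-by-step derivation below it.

v0:3,v1:21,v2:30,v3:inf,v4:0

step 1: dist = v0:3,v1:inf,v2:inf,v3:inf,v4:0
step 2: dist = v0:3,v1:21,v2:inf,v3:inf,v4:0
step 3: dist = v0:3,v1:21,v2:30,v3:inf,v4:0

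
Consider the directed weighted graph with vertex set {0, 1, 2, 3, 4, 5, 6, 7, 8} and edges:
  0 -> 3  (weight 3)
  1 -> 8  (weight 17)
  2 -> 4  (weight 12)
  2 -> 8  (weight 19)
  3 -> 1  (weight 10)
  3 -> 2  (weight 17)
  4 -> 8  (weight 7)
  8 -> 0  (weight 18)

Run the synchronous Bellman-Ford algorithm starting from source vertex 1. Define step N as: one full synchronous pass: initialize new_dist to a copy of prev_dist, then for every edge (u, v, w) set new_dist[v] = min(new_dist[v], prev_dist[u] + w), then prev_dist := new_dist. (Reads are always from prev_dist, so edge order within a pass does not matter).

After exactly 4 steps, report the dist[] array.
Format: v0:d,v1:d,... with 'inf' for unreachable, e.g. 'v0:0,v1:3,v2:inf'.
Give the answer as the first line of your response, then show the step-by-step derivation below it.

v0:35,v1:0,v2:55,v3:38,v4:inf,v5:inf,v6:inf,v7:inf,v8:17

step 1: dist = v0:inf,v1:0,v2:inf,v3:inf,v4:inf,v5:inf,v6:inf,v7:inf,v8:17
step 2: dist = v0:35,v1:0,v2:inf,v3:inf,v4:inf,v5:inf,v6:inf,v7:inf,v8:17
step 3: dist = v0:35,v1:0,v2:inf,v3:38,v4:inf,v5:inf,v6:inf,v7:inf,v8:17
step 4: dist = v0:35,v1:0,v2:55,v3:38,v4:inf,v5:inf,v6:inf,v7:inf,v8:17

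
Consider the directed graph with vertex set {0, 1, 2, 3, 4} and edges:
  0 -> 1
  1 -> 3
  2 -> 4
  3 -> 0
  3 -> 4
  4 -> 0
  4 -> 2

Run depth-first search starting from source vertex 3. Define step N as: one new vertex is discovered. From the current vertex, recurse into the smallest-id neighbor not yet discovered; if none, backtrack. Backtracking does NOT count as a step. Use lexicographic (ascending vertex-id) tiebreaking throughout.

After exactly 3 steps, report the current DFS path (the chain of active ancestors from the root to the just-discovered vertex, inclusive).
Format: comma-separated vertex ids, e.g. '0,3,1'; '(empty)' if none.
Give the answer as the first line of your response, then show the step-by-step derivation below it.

3,0,1

step 1: discover 3; path=3; order=3
step 2: discover 0; path=3>0; order=3,0
step 3: discover 1; path=3>0>1; order=3,0,1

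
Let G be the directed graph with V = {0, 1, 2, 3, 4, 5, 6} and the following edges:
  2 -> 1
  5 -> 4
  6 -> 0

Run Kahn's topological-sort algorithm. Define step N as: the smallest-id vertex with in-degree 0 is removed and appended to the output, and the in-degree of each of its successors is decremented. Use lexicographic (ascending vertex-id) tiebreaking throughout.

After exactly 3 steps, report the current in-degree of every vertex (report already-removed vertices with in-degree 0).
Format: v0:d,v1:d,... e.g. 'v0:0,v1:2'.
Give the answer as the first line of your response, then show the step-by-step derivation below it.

v0:1,v1:0,v2:0,v3:0,v4:1,v5:0,v6:0

step 1: output 2; order=[2]; indeg=(1,0,0,0,1,0,0)
step 2: output 1; order=[2,1]; indeg=(1,0,0,0,1,0,0)
step 3: output 3; order=[2,1,3]; indeg=(1,0,0,0,1,0,0)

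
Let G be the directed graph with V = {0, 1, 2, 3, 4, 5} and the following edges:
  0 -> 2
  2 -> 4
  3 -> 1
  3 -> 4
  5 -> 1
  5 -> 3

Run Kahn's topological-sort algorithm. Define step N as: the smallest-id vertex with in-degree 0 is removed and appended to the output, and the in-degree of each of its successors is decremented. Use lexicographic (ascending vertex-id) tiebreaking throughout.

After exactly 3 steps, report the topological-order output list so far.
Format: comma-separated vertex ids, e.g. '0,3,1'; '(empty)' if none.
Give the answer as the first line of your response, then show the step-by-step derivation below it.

0,2,5

step 1: output 0; order=[0]; indeg=(0,2,0,1,2,0)
step 2: output 2; order=[0,2]; indeg=(0,2,0,1,1,0)
step 3: output 5; order=[0,2,5]; indeg=(0,1,0,0,1,0)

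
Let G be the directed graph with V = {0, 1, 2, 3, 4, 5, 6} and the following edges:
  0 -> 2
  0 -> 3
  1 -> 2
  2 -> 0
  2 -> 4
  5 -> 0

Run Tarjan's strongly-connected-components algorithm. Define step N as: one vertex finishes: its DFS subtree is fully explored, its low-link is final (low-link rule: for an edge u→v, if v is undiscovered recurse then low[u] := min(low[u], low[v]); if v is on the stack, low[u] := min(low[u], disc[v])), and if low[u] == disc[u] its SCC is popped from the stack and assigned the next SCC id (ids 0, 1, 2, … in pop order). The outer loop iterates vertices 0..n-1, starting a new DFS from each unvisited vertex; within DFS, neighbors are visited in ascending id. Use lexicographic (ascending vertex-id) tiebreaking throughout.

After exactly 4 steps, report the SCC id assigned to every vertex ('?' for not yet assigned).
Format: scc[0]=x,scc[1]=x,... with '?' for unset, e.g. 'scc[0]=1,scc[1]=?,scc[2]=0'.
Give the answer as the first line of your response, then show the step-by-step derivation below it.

scc[0]=2,scc[1]=?,scc[2]=2,scc[3]=1,scc[4]=0,scc[5]=?,scc[6]=?

step 1: low=(low[0]=0,low[1]=?,low[2]=0,low[3]=?,low[4]=2,low[5]=?,low[6]=?); scc=(scc[0]=?,scc[1]=?,scc[2]=?,scc[3]=?,scc[4]=0,scc[5]=?,scc[6]=?)
step 2: low=(low[0]=0,low[1]=?,low[2]=0,low[3]=?,low[4]=2,low[5]=?,low[6]=?); scc=(scc[0]=?,scc[1]=?,scc[2]=?,scc[3]=?,scc[4]=0,scc[5]=?,scc[6]=?)
step 3: low=(low[0]=0,low[1]=?,low[2]=0,low[3]=3,low[4]=2,low[5]=?,low[6]=?); scc=(scc[0]=?,scc[1]=?,scc[2]=?,scc[3]=1,scc[4]=0,scc[5]=?,scc[6]=?)
step 4: low=(low[0]=0,low[1]=?,low[2]=0,low[3]=3,low[4]=2,low[5]=?,low[6]=?); scc=(scc[0]=2,scc[1]=?,scc[2]=2,scc[3]=1,scc[4]=0,scc[5]=?,scc[6]=?)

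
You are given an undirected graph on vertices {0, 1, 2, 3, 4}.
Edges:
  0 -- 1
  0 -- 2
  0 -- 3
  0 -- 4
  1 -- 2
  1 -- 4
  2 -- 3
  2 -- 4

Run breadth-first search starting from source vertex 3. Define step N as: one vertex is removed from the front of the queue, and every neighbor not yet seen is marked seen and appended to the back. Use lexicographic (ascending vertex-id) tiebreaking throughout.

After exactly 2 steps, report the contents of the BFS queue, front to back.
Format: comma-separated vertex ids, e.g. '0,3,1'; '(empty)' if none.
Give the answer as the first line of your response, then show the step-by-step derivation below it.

2,1,4

step 1: dequeue 3; queue=[0,2]; order=3
step 2: dequeue 0; queue=[2,1,4]; order=3,0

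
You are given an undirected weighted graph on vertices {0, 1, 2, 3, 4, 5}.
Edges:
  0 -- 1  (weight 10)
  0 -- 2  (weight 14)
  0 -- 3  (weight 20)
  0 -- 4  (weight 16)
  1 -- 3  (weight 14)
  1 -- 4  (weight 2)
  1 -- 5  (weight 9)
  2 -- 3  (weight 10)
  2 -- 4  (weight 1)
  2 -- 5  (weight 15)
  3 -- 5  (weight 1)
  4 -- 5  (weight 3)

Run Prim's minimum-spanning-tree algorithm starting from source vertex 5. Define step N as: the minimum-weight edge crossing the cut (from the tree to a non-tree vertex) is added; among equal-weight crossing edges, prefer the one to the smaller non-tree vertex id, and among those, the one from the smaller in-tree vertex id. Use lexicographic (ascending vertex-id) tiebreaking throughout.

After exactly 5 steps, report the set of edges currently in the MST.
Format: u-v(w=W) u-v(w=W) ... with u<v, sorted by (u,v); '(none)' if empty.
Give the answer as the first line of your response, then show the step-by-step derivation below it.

0-1(w=10) 1-4(w=2) 2-4(w=1) 3-5(w=1) 4-5(w=3)

step 1: add edge 3-5 (w=1); MST = {3-5(w=1)}
step 2: add edge 4-5 (w=3); MST = {3-5(w=1) 4-5(w=3)}
step 3: add edge 2-4 (w=1); MST = {2-4(w=1) 3-5(w=1) 4-5(w=3)}
step 4: add edge 1-4 (w=2); MST = {1-4(w=2) 2-4(w=1) 3-5(w=1) 4-5(w=3)}
step 5: add edge 0-1 (w=10); MST = {0-1(w=10) 1-4(w=2) 2-4(w=1) 3-5(w=1) 4-5(w=3)}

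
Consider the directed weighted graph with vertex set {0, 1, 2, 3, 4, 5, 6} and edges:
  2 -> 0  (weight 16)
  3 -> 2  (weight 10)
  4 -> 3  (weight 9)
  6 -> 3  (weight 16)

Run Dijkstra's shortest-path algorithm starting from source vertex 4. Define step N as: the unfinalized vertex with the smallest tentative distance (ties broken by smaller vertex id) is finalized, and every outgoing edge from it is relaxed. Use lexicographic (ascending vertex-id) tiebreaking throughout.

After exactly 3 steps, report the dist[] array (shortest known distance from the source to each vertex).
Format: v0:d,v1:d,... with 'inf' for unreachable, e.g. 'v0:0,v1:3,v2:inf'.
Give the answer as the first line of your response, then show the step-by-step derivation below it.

v0:35,v1:inf,v2:19,v3:9,v4:0,v5:inf,v6:inf

step 1: dist = v0:inf,v1:inf,v2:inf,v3:9,v4:0,v5:inf,v6:inf
step 2: dist = v0:inf,v1:inf,v2:19,v3:9,v4:0,v5:inf,v6:inf
step 3: dist = v0:35,v1:inf,v2:19,v3:9,v4:0,v5:inf,v6:inf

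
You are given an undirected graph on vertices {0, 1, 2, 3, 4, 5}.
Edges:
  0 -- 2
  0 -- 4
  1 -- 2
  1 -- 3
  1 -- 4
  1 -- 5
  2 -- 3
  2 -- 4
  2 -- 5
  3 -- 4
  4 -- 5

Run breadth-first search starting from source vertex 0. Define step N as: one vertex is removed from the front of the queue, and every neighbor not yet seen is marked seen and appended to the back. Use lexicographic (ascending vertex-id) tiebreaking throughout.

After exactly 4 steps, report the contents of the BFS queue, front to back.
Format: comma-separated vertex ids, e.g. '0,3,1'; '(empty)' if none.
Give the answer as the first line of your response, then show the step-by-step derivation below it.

3,5

step 1: dequeue 0; queue=[2,4]; order=0
step 2: dequeue 2; queue=[4,1,3,5]; order=0,2
step 3: dequeue 4; queue=[1,3,5]; order=0,2,4
step 4: dequeue 1; queue=[3,5]; order=0,2,4,1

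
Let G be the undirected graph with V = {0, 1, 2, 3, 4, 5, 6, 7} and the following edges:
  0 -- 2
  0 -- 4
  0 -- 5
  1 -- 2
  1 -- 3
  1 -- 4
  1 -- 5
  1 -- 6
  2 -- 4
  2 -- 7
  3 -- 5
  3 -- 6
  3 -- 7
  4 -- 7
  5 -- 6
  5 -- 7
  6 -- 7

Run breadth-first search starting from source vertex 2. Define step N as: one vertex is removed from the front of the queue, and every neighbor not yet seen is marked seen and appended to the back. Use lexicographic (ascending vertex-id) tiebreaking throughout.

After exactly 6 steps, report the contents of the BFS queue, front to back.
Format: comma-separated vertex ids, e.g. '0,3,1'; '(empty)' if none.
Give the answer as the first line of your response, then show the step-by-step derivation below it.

3,6

step 1: dequeue 2; queue=[0,1,4,7]; order=2
step 2: dequeue 0; queue=[1,4,7,5]; order=2,0
step 3: dequeue 1; queue=[4,7,5,3,6]; order=2,0,1
step 4: dequeue 4; queue=[7,5,3,6]; order=2,0,1,4
step 5: dequeue 7; queue=[5,3,6]; order=2,0,1,4,7
step 6: dequeue 5; queue=[3,6]; order=2,0,1,4,7,5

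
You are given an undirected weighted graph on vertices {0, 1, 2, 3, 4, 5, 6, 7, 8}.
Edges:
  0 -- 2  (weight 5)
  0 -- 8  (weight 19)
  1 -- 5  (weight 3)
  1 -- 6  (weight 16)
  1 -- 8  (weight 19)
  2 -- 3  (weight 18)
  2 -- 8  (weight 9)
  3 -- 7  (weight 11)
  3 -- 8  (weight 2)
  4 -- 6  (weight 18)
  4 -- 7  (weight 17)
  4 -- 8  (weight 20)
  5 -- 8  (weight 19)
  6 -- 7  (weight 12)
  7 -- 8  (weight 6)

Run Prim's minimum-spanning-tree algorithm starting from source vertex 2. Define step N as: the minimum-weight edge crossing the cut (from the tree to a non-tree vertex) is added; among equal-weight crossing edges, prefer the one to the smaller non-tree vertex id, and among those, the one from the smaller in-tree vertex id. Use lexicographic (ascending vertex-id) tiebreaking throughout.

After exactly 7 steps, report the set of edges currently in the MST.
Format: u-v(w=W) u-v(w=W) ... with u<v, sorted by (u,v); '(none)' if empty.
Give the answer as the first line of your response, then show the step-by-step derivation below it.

0-2(w=5) 1-5(w=3) 1-6(w=16) 2-8(w=9) 3-8(w=2) 6-7(w=12) 7-8(w=6)

step 1: add edge 0-2 (w=5); MST = {0-2(w=5)}
step 2: add edge 2-8 (w=9); MST = {0-2(w=5) 2-8(w=9)}
step 3: add edge 3-8 (w=2); MST = {0-2(w=5) 2-8(w=9) 3-8(w=2)}
step 4: add edge 7-8 (w=6); MST = {0-2(w=5) 2-8(w=9) 3-8(w=2) 7-8(w=6)}
step 5: add edge 6-7 (w=12); MST = {0-2(w=5) 2-8(w=9) 3-8(w=2) 6-7(w=12) 7-8(w=6)}
step 6: add edge 1-6 (w=16); MST = {0-2(w=5) 1-6(w=16) 2-8(w=9) 3-8(w=2) 6-7(w=12) 7-8(w=6)}
step 7: add edge 1-5 (w=3); MST = {0-2(w=5) 1-5(w=3) 1-6(w=16) 2-8(w=9) 3-8(w=2) 6-7(w=12) 7-8(w=6)}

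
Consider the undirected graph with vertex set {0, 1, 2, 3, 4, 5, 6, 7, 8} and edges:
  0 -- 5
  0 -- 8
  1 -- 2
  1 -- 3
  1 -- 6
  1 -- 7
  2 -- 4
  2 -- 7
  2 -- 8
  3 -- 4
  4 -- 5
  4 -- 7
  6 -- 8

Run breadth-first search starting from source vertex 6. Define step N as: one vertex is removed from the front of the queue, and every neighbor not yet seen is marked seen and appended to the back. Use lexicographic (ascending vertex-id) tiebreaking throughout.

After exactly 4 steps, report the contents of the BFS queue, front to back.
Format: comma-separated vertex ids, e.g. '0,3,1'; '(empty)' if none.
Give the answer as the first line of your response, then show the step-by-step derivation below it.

3,7,0,4

step 1: dequeue 6; queue=[1,8]; order=6
step 2: dequeue 1; queue=[8,2,3,7]; order=6,1
step 3: dequeue 8; queue=[2,3,7,0]; order=6,1,8
step 4: dequeue 2; queue=[3,7,0,4]; order=6,1,8,2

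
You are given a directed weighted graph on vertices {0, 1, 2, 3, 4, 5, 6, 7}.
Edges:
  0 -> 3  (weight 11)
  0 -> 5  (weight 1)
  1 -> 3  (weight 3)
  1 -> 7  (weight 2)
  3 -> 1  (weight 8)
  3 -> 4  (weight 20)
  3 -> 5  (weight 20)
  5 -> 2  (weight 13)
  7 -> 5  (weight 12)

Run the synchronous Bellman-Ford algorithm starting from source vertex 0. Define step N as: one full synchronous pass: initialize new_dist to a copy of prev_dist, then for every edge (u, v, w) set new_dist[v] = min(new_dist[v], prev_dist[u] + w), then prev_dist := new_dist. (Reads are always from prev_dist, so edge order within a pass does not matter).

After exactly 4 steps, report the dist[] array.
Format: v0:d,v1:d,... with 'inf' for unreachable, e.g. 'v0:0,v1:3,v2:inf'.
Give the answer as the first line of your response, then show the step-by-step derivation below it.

v0:0,v1:19,v2:14,v3:11,v4:31,v5:1,v6:inf,v7:21

step 1: dist = v0:0,v1:inf,v2:inf,v3:11,v4:inf,v5:1,v6:inf,v7:inf
step 2: dist = v0:0,v1:19,v2:14,v3:11,v4:31,v5:1,v6:inf,v7:inf
step 3: dist = v0:0,v1:19,v2:14,v3:11,v4:31,v5:1,v6:inf,v7:21
step 4: dist = v0:0,v1:19,v2:14,v3:11,v4:31,v5:1,v6:inf,v7:21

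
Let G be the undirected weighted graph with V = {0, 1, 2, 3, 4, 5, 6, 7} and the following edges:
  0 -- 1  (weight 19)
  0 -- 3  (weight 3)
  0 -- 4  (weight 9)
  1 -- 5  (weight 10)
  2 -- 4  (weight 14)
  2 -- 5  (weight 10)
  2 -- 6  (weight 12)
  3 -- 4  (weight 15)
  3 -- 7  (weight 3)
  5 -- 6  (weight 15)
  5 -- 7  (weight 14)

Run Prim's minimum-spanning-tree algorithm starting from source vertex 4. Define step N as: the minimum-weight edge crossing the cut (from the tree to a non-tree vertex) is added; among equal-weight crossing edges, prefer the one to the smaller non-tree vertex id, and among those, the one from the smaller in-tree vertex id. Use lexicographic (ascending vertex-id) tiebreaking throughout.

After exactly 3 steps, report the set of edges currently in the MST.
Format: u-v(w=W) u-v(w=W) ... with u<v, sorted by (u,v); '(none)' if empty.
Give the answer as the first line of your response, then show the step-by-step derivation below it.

0-3(w=3) 0-4(w=9) 3-7(w=3)

step 1: add edge 0-4 (w=9); MST = {0-4(w=9)}
step 2: add edge 0-3 (w=3); MST = {0-3(w=3) 0-4(w=9)}
step 3: add edge 3-7 (w=3); MST = {0-3(w=3) 0-4(w=9) 3-7(w=3)}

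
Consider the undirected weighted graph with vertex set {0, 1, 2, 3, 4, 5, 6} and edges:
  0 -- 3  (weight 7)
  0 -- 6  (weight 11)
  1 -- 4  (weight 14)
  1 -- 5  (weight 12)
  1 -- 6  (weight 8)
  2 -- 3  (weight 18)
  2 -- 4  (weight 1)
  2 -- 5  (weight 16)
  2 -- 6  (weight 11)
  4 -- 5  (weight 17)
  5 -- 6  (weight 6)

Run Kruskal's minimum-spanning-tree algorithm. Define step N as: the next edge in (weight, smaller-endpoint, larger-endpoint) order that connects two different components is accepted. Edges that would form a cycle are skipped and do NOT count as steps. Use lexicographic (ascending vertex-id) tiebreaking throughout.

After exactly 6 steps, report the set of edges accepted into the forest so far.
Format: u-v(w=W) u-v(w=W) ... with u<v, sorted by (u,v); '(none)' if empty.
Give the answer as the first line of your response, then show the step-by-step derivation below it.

0-3(w=7) 0-6(w=11) 1-6(w=8) 2-4(w=1) 2-6(w=11) 5-6(w=6)

step 1: add edge 2-4 (w=1); MST = {2-4(w=1)}
step 2: add edge 5-6 (w=6); MST = {2-4(w=1) 5-6(w=6)}
step 3: add edge 0-3 (w=7); MST = {0-3(w=7) 2-4(w=1) 5-6(w=6)}
step 4: add edge 1-6 (w=8); MST = {0-3(w=7) 1-6(w=8) 2-4(w=1) 5-6(w=6)}
step 5: add edge 0-6 (w=11); MST = {0-3(w=7) 0-6(w=11) 1-6(w=8) 2-4(w=1) 5-6(w=6)}
step 6: add edge 2-6 (w=11); MST = {0-3(w=7) 0-6(w=11) 1-6(w=8) 2-4(w=1) 2-6(w=11) 5-6(w=6)}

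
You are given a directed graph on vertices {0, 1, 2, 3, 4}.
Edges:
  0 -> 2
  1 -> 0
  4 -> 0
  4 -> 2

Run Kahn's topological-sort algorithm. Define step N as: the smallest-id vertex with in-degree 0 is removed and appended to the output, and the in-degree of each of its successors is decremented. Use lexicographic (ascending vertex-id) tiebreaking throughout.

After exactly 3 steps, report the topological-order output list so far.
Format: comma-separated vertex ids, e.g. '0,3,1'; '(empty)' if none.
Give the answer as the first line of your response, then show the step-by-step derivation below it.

1,3,4

step 1: output 1; order=[1]; indeg=(1,0,2,0,0)
step 2: output 3; order=[1,3]; indeg=(1,0,2,0,0)
step 3: output 4; order=[1,3,4]; indeg=(0,0,1,0,0)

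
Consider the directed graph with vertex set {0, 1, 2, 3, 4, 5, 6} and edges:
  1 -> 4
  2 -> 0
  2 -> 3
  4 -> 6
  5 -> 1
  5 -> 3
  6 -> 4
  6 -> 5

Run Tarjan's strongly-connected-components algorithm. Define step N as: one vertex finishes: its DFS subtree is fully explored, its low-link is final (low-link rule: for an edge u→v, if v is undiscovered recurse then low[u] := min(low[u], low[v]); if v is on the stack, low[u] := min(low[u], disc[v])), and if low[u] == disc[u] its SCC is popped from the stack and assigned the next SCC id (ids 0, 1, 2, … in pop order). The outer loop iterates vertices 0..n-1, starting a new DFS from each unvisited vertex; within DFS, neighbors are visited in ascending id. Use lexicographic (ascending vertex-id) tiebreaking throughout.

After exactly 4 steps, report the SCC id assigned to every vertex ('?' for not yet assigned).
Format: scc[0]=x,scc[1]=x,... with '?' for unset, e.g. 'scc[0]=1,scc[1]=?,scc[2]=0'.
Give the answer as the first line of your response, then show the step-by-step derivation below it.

scc[0]=0,scc[1]=?,scc[2]=?,scc[3]=1,scc[4]=?,scc[5]=?,scc[6]=?

step 1: low=(low[0]=0,low[1]=?,low[2]=?,low[3]=?,low[4]=?,low[5]=?,low[6]=?); scc=(scc[0]=0,scc[1]=?,scc[2]=?,scc[3]=?,scc[4]=?,scc[5]=?,scc[6]=?)
step 2: low=(low[0]=0,low[1]=1,low[2]=?,low[3]=5,low[4]=2,low[5]=1,low[6]=2); scc=(scc[0]=0,scc[1]=?,scc[2]=?,scc[3]=1,scc[4]=?,scc[5]=?,scc[6]=?)
step 3: low=(low[0]=0,low[1]=1,low[2]=?,low[3]=5,low[4]=2,low[5]=1,low[6]=2); scc=(scc[0]=0,scc[1]=?,scc[2]=?,scc[3]=1,scc[4]=?,scc[5]=?,scc[6]=?)
step 4: low=(low[0]=0,low[1]=1,low[2]=?,low[3]=5,low[4]=2,low[5]=1,low[6]=1); scc=(scc[0]=0,scc[1]=?,scc[2]=?,scc[3]=1,scc[4]=?,scc[5]=?,scc[6]=?)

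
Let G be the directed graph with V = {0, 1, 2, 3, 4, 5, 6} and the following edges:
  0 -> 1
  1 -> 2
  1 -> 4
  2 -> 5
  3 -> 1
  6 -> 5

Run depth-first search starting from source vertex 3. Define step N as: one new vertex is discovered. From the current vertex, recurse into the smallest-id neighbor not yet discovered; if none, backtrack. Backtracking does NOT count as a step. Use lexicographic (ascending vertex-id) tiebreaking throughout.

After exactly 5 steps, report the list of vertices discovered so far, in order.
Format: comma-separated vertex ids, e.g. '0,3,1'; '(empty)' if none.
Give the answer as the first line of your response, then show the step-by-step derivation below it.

3,1,2,5,4

step 1: discover 3; path=3; order=3
step 2: discover 1; path=3>1; order=3,1
step 3: discover 2; path=3>1>2; order=3,1,2
step 4: discover 5; path=3>1>2>5; order=3,1,2,5
step 5: discover 4; path=3>1>4; order=3,1,2,5,4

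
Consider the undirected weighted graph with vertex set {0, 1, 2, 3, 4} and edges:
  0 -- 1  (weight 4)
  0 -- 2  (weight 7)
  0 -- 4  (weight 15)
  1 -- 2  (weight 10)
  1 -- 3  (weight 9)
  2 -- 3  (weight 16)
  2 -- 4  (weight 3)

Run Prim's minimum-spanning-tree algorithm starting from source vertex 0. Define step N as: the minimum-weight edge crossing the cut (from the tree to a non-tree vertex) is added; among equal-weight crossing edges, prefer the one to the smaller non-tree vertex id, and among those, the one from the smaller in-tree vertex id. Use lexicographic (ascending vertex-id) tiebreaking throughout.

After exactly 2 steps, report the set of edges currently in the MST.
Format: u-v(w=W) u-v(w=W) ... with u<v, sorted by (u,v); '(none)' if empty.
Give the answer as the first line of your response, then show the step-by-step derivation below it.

0-1(w=4) 0-2(w=7)

step 1: add edge 0-1 (w=4); MST = {0-1(w=4)}
step 2: add edge 0-2 (w=7); MST = {0-1(w=4) 0-2(w=7)}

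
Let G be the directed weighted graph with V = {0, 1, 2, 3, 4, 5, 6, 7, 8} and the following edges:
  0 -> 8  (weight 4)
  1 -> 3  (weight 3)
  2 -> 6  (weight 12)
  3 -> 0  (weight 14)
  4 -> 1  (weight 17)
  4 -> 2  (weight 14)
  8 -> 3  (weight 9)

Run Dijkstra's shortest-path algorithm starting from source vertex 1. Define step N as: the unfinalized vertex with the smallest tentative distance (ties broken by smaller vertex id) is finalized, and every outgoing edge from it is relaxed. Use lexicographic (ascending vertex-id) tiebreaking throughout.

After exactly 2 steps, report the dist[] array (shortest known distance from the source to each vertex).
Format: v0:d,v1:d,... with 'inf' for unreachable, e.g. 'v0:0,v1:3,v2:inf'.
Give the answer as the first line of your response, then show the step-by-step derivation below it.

v0:17,v1:0,v2:inf,v3:3,v4:inf,v5:inf,v6:inf,v7:inf,v8:inf

step 1: dist = v0:inf,v1:0,v2:inf,v3:3,v4:inf,v5:inf,v6:inf,v7:inf,v8:inf
step 2: dist = v0:17,v1:0,v2:inf,v3:3,v4:inf,v5:inf,v6:inf,v7:inf,v8:inf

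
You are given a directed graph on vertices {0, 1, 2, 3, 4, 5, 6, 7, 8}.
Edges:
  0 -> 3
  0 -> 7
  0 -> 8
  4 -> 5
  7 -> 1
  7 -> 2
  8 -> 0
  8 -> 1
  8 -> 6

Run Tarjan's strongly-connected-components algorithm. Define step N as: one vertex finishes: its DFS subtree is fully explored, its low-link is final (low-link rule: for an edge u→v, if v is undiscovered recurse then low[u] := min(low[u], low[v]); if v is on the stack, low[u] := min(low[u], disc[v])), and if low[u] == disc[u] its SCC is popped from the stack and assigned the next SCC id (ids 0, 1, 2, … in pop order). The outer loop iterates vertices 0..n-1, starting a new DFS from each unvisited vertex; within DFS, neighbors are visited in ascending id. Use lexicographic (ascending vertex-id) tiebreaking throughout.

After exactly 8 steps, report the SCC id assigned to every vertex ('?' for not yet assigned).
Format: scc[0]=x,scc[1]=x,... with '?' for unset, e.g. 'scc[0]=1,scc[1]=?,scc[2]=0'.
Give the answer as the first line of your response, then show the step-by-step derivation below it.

scc[0]=5,scc[1]=1,scc[2]=2,scc[3]=0,scc[4]=?,scc[5]=6,scc[6]=4,scc[7]=3,scc[8]=5

step 1: low=(low[0]=0,low[1]=?,low[2]=?,low[3]=1,low[4]=?,low[5]=?,low[6]=?,low[7]=?,low[8]=?); scc=(scc[0]=?,scc[1]=?,scc[2]=?,scc[3]=0,scc[4]=?,scc[5]=?,scc[6]=?,scc[7]=?,scc[8]=?)
step 2: low=(low[0]=0,low[1]=3,low[2]=?,low[3]=1,low[4]=?,low[5]=?,low[6]=?,low[7]=2,low[8]=?); scc=(scc[0]=?,scc[1]=1,scc[2]=?,scc[3]=0,scc[4]=?,scc[5]=?,scc[6]=?,scc[7]=?,scc[8]=?)
step 3: low=(low[0]=0,low[1]=3,low[2]=4,low[3]=1,low[4]=?,low[5]=?,low[6]=?,low[7]=2,low[8]=?); scc=(scc[0]=?,scc[1]=1,scc[2]=2,scc[3]=0,scc[4]=?,scc[5]=?,scc[6]=?,scc[7]=?,scc[8]=?)
step 4: low=(low[0]=0,low[1]=3,low[2]=4,low[3]=1,low[4]=?,low[5]=?,low[6]=?,low[7]=2,low[8]=?); scc=(scc[0]=?,scc[1]=1,scc[2]=2,scc[3]=0,scc[4]=?,scc[5]=?,scc[6]=?,scc[7]=3,scc[8]=?)
step 5: low=(low[0]=0,low[1]=3,low[2]=4,low[3]=1,low[4]=?,low[5]=?,low[6]=6,low[7]=2,low[8]=0); scc=(scc[0]=?,scc[1]=1,scc[2]=2,scc[3]=0,scc[4]=?,scc[5]=?,scc[6]=4,scc[7]=3,scc[8]=?)
step 6: low=(low[0]=0,low[1]=3,low[2]=4,low[3]=1,low[4]=?,low[5]=?,low[6]=6,low[7]=2,low[8]=0); scc=(scc[0]=?,scc[1]=1,scc[2]=2,scc[3]=0,scc[4]=?,scc[5]=?,scc[6]=4,scc[7]=3,scc[8]=?)
step 7: low=(low[0]=0,low[1]=3,low[2]=4,low[3]=1,low[4]=?,low[5]=?,low[6]=6,low[7]=2,low[8]=0); scc=(scc[0]=5,scc[1]=1,scc[2]=2,scc[3]=0,scc[4]=?,scc[5]=?,scc[6]=4,scc[7]=3,scc[8]=5)
step 8: low=(low[0]=0,low[1]=3,low[2]=4,low[3]=1,low[4]=7,low[5]=8,low[6]=6,low[7]=2,low[8]=0); scc=(scc[0]=5,scc[1]=1,scc[2]=2,scc[3]=0,scc[4]=?,scc[5]=6,scc[6]=4,scc[7]=3,scc[8]=5)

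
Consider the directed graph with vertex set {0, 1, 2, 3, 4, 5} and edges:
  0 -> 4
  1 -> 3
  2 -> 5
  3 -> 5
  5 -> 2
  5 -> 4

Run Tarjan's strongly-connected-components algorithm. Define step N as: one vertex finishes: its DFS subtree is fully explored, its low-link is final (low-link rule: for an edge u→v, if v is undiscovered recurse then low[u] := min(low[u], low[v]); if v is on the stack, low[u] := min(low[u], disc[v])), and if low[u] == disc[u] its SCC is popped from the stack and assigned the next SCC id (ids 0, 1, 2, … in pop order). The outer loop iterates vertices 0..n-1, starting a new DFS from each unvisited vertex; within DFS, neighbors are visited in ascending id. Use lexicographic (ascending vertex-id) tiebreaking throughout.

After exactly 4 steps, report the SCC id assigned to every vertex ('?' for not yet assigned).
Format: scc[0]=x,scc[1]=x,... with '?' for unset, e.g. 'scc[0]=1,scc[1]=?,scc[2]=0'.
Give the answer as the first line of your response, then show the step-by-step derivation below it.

scc[0]=1,scc[1]=?,scc[2]=2,scc[3]=?,scc[4]=0,scc[5]=2

step 1: low=(low[0]=0,low[1]=?,low[2]=?,low[3]=?,low[4]=1,low[5]=?); scc=(scc[0]=?,scc[1]=?,scc[2]=?,scc[3]=?,scc[4]=0,scc[5]=?)
step 2: low=(low[0]=0,low[1]=?,low[2]=?,low[3]=?,low[4]=1,low[5]=?); scc=(scc[0]=1,scc[1]=?,scc[2]=?,scc[3]=?,scc[4]=0,scc[5]=?)
step 3: low=(low[0]=0,low[1]=2,low[2]=4,low[3]=3,low[4]=1,low[5]=4); scc=(scc[0]=1,scc[1]=?,scc[2]=?,scc[3]=?,scc[4]=0,scc[5]=?)
step 4: low=(low[0]=0,low[1]=2,low[2]=4,low[3]=3,low[4]=1,low[5]=4); scc=(scc[0]=1,scc[1]=?,scc[2]=2,scc[3]=?,scc[4]=0,scc[5]=2)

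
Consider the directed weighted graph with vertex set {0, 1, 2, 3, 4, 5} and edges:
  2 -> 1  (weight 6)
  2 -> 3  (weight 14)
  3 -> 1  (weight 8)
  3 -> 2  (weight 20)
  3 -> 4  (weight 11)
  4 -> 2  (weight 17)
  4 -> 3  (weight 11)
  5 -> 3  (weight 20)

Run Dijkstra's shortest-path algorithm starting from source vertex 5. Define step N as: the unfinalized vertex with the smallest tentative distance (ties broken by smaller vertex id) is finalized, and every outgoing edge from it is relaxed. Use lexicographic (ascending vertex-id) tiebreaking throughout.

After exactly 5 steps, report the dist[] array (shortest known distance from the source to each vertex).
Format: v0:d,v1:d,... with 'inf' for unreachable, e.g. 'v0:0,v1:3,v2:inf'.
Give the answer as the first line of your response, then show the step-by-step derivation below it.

v0:inf,v1:28,v2:40,v3:20,v4:31,v5:0

step 1: dist = v0:inf,v1:inf,v2:inf,v3:20,v4:inf,v5:0
step 2: dist = v0:inf,v1:28,v2:40,v3:20,v4:31,v5:0
step 3: dist = v0:inf,v1:28,v2:40,v3:20,v4:31,v5:0
step 4: dist = v0:inf,v1:28,v2:40,v3:20,v4:31,v5:0
step 5: dist = v0:inf,v1:28,v2:40,v3:20,v4:31,v5:0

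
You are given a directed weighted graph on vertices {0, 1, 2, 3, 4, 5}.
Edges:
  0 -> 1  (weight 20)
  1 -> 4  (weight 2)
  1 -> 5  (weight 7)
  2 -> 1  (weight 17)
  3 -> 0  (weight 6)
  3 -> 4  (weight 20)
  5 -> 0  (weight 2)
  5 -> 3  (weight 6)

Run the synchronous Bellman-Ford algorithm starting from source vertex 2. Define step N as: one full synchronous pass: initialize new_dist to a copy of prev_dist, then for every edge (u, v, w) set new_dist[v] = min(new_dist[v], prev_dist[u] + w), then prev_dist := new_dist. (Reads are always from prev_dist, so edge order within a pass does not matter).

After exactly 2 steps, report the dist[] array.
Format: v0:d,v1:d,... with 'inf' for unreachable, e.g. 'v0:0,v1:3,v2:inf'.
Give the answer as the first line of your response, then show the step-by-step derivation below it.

v0:inf,v1:17,v2:0,v3:inf,v4:19,v5:24

step 1: dist = v0:inf,v1:17,v2:0,v3:inf,v4:inf,v5:inf
step 2: dist = v0:inf,v1:17,v2:0,v3:inf,v4:19,v5:24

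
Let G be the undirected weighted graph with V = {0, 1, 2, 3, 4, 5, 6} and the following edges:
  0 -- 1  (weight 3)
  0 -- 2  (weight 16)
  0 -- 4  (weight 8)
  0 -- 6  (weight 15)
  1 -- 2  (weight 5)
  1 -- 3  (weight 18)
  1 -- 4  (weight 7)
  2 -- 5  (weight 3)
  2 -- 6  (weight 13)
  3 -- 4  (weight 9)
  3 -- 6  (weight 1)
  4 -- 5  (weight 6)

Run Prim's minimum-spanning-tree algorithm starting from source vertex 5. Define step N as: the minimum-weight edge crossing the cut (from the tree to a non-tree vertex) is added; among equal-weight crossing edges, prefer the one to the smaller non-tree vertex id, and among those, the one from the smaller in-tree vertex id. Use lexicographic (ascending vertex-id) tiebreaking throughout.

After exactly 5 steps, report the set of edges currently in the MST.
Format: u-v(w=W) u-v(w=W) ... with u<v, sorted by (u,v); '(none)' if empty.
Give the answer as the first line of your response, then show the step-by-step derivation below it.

0-1(w=3) 1-2(w=5) 2-5(w=3) 3-4(w=9) 4-5(w=6)

step 1: add edge 2-5 (w=3); MST = {2-5(w=3)}
step 2: add edge 1-2 (w=5); MST = {1-2(w=5) 2-5(w=3)}
step 3: add edge 0-1 (w=3); MST = {0-1(w=3) 1-2(w=5) 2-5(w=3)}
step 4: add edge 4-5 (w=6); MST = {0-1(w=3) 1-2(w=5) 2-5(w=3) 4-5(w=6)}
step 5: add edge 3-4 (w=9); MST = {0-1(w=3) 1-2(w=5) 2-5(w=3) 3-4(w=9) 4-5(w=6)}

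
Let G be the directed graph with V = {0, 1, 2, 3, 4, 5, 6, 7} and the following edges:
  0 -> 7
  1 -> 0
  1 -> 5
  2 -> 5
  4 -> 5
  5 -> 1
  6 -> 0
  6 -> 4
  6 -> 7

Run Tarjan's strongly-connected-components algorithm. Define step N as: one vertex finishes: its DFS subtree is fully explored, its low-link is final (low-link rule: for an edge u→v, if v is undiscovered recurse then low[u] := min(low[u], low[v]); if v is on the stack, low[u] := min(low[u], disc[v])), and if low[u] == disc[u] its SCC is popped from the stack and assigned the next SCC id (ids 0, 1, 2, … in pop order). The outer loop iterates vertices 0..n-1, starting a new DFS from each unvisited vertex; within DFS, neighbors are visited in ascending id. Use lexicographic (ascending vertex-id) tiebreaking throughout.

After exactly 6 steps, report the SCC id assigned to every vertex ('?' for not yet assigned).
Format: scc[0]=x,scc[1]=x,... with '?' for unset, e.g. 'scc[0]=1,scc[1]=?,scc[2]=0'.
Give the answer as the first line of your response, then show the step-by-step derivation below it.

scc[0]=1,scc[1]=2,scc[2]=3,scc[3]=4,scc[4]=?,scc[5]=2,scc[6]=?,scc[7]=0

step 1: low=(low[0]=0,low[1]=?,low[2]=?,low[3]=?,low[4]=?,low[5]=?,low[6]=?,low[7]=1); scc=(scc[0]=?,scc[1]=?,scc[2]=?,scc[3]=?,scc[4]=?,scc[5]=?,scc[6]=?,scc[7]=0)
step 2: low=(low[0]=0,low[1]=?,low[2]=?,low[3]=?,low[4]=?,low[5]=?,low[6]=?,low[7]=1); scc=(scc[0]=1,scc[1]=?,scc[2]=?,scc[3]=?,scc[4]=?,scc[5]=?,scc[6]=?,scc[7]=0)
step 3: low=(low[0]=0,low[1]=2,low[2]=?,low[3]=?,low[4]=?,low[5]=2,low[6]=?,low[7]=1); scc=(scc[0]=1,scc[1]=?,scc[2]=?,scc[3]=?,scc[4]=?,scc[5]=?,scc[6]=?,scc[7]=0)
step 4: low=(low[0]=0,low[1]=2,low[2]=?,low[3]=?,low[4]=?,low[5]=2,low[6]=?,low[7]=1); scc=(scc[0]=1,scc[1]=2,scc[2]=?,scc[3]=?,scc[4]=?,scc[5]=2,scc[6]=?,scc[7]=0)
step 5: low=(low[0]=0,low[1]=2,low[2]=4,low[3]=?,low[4]=?,low[5]=2,low[6]=?,low[7]=1); scc=(scc[0]=1,scc[1]=2,scc[2]=3,scc[3]=?,scc[4]=?,scc[5]=2,scc[6]=?,scc[7]=0)
step 6: low=(low[0]=0,low[1]=2,low[2]=4,low[3]=5,low[4]=?,low[5]=2,low[6]=?,low[7]=1); scc=(scc[0]=1,scc[1]=2,scc[2]=3,scc[3]=4,scc[4]=?,scc[5]=2,scc[6]=?,scc[7]=0)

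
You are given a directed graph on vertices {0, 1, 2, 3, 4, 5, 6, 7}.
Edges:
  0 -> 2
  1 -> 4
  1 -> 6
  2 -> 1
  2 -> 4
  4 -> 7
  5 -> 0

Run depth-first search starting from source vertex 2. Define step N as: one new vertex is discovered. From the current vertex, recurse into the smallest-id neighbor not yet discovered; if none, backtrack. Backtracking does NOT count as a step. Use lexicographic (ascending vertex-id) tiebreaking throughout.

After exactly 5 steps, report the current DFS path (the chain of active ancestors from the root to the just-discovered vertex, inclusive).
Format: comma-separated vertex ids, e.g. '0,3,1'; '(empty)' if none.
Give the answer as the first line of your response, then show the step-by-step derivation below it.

2,1,6

step 1: discover 2; path=2; order=2
step 2: discover 1; path=2>1; order=2,1
step 3: discover 4; path=2>1>4; order=2,1,4
step 4: discover 7; path=2>1>4>7; order=2,1,4,7
step 5: discover 6; path=2>1>6; order=2,1,4,7,6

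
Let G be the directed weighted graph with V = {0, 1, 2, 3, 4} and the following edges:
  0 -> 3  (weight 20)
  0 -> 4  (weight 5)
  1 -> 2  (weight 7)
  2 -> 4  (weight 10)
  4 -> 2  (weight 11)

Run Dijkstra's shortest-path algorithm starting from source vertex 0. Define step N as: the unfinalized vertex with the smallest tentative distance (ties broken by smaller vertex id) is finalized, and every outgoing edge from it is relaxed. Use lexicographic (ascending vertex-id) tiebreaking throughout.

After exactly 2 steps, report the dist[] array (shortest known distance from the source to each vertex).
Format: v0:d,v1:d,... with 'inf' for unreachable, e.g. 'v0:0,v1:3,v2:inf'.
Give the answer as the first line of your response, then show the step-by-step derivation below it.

v0:0,v1:inf,v2:16,v3:20,v4:5

step 1: dist = v0:0,v1:inf,v2:inf,v3:20,v4:5
step 2: dist = v0:0,v1:inf,v2:16,v3:20,v4:5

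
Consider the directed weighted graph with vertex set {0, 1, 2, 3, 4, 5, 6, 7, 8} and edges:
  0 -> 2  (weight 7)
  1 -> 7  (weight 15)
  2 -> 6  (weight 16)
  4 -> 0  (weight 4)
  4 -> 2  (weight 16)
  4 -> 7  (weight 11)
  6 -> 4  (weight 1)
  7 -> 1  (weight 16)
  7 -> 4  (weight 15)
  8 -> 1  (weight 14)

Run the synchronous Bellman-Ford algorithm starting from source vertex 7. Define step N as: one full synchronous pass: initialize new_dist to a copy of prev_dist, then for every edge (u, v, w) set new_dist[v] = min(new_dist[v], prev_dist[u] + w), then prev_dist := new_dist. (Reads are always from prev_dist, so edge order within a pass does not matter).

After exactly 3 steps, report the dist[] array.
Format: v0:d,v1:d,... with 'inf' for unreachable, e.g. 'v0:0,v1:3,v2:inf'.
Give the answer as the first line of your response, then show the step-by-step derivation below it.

v0:19,v1:16,v2:26,v3:inf,v4:15,v5:inf,v6:47,v7:0,v8:inf

step 1: dist = v0:inf,v1:16,v2:inf,v3:inf,v4:15,v5:inf,v6:inf,v7:0,v8:inf
step 2: dist = v0:19,v1:16,v2:31,v3:inf,v4:15,v5:inf,v6:inf,v7:0,v8:inf
step 3: dist = v0:19,v1:16,v2:26,v3:inf,v4:15,v5:inf,v6:47,v7:0,v8:inf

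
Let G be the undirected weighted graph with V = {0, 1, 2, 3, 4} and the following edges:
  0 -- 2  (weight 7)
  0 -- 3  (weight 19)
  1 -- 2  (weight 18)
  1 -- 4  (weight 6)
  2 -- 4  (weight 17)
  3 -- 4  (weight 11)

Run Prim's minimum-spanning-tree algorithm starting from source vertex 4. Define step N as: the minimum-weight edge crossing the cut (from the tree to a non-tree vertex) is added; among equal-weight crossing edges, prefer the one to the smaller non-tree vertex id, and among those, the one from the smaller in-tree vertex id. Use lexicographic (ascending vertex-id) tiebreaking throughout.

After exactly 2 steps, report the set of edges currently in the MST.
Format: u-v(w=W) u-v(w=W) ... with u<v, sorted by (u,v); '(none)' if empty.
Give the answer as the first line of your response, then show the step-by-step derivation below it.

1-4(w=6) 3-4(w=11)

step 1: add edge 1-4 (w=6); MST = {1-4(w=6)}
step 2: add edge 3-4 (w=11); MST = {1-4(w=6) 3-4(w=11)}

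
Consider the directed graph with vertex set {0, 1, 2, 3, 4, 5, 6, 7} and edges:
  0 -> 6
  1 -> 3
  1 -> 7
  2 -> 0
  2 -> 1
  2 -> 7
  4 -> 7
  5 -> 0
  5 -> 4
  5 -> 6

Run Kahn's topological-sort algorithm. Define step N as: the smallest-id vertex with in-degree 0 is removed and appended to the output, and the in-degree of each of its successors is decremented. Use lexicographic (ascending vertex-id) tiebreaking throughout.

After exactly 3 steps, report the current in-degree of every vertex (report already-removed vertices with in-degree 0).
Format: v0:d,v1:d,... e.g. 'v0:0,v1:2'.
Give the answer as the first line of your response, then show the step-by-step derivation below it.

v0:1,v1:0,v2:0,v3:0,v4:1,v5:0,v6:2,v7:1

step 1: output 2; order=[2]; indeg=(1,0,0,1,1,0,2,2)
step 2: output 1; order=[2,1]; indeg=(1,0,0,0,1,0,2,1)
step 3: output 3; order=[2,1,3]; indeg=(1,0,0,0,1,0,2,1)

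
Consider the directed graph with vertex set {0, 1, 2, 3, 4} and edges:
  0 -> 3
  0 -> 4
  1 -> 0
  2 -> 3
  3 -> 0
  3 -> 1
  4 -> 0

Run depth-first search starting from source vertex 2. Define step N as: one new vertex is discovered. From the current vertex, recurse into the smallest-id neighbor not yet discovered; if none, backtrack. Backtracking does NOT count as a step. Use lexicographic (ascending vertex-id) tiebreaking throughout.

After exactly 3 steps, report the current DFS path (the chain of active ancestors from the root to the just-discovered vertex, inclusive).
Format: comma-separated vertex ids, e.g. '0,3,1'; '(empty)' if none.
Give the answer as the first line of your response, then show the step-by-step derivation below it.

2,3,0

step 1: discover 2; path=2; order=2
step 2: discover 3; path=2>3; order=2,3
step 3: discover 0; path=2>3>0; order=2,3,0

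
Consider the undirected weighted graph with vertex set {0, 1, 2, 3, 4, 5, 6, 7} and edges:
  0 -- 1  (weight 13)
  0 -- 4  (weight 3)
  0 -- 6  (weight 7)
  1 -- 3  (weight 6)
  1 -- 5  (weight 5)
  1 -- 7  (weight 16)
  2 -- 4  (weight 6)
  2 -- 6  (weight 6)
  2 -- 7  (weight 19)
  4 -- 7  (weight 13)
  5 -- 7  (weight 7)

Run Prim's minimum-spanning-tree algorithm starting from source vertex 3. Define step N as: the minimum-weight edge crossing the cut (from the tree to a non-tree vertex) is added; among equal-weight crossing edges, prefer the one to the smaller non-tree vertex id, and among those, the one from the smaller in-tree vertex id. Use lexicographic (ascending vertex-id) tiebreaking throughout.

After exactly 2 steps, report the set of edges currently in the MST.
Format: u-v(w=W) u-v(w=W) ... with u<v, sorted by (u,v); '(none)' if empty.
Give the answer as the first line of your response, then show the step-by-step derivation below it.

1-3(w=6) 1-5(w=5)

step 1: add edge 1-3 (w=6); MST = {1-3(w=6)}
step 2: add edge 1-5 (w=5); MST = {1-3(w=6) 1-5(w=5)}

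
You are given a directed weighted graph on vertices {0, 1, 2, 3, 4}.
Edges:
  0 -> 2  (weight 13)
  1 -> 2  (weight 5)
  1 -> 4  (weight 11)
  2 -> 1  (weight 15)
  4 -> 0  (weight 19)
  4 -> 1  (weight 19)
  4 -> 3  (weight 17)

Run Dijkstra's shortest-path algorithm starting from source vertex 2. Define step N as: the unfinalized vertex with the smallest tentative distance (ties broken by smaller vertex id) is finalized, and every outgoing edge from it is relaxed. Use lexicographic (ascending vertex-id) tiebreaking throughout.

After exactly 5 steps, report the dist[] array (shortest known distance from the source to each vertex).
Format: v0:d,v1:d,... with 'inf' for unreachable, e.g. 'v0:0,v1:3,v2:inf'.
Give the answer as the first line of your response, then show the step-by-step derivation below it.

v0:45,v1:15,v2:0,v3:43,v4:26

step 1: dist = v0:inf,v1:15,v2:0,v3:inf,v4:inf
step 2: dist = v0:inf,v1:15,v2:0,v3:inf,v4:26
step 3: dist = v0:45,v1:15,v2:0,v3:43,v4:26
step 4: dist = v0:45,v1:15,v2:0,v3:43,v4:26
step 5: dist = v0:45,v1:15,v2:0,v3:43,v4:26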